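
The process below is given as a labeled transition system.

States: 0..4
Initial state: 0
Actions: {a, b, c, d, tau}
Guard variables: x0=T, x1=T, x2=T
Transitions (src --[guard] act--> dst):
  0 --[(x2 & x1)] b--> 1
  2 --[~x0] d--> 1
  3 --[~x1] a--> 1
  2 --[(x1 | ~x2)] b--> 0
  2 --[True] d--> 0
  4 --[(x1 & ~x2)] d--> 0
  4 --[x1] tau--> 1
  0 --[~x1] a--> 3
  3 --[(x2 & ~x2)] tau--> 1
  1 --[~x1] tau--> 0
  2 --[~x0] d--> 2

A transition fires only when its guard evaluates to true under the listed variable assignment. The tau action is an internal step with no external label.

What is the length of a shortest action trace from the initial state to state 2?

Layered search for 2:
  depth 0: {0}
  depth 1: {1}
2 never appears.

Answer: UNREACHABLE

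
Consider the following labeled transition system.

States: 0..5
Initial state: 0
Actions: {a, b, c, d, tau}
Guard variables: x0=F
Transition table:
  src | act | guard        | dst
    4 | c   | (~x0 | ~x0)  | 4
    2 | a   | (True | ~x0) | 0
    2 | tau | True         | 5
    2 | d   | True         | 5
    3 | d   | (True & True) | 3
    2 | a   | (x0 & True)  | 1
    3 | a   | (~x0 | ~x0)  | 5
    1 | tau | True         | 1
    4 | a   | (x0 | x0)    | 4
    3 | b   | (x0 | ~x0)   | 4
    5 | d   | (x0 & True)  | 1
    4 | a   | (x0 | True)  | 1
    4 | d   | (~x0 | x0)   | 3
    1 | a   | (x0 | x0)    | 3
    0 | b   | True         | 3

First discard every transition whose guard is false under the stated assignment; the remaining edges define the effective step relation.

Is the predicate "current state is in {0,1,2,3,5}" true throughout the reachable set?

Answer: INVARIANT VIOLATED at state 4

Analysis:
Safe = {0,1,2,3,5}
Reach set: {0,1,3,4,5}
  0: safe
  1: safe
  3: safe
  4: outside
  5: safe
reach 4 via b·b — violates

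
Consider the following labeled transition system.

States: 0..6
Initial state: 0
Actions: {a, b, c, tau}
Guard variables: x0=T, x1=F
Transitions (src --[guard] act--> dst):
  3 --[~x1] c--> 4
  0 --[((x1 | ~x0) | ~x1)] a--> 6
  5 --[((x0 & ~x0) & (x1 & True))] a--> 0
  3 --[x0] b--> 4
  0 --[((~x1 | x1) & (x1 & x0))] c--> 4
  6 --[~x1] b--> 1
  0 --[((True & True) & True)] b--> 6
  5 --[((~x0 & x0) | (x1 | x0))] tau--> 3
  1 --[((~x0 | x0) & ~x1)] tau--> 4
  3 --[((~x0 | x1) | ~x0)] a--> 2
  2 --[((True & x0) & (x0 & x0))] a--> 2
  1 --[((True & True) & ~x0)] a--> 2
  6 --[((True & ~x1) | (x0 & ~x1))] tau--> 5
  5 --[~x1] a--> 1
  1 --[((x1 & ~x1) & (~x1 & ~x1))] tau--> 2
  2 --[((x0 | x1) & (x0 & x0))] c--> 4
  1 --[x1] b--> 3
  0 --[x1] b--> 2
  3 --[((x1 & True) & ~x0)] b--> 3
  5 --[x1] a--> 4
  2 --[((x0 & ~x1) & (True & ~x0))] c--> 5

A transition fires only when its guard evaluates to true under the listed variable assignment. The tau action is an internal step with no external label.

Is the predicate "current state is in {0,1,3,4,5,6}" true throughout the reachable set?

Allowed set {0,1,3,4,5,6}
Reachable = {0,1,3,4,5,6}
  0: ✓
  1: ✓
  3: ✓
  4: ✓
  5: ✓
  6: ✓

Answer: INVARIANT HOLDS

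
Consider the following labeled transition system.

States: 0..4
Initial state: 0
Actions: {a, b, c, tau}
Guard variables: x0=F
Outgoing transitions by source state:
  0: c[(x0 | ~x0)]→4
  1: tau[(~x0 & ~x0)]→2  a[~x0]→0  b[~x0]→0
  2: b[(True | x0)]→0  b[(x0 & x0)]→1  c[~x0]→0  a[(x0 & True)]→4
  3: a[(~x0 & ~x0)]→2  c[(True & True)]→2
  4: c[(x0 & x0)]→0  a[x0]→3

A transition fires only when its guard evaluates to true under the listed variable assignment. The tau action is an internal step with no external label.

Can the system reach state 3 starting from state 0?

Answer: UNREACHABLE

Working:
Guard filter leaves 8 enabled edge(s).
Layer 0: {0}
Layer 1: {4}  now seen {0,4}
Reach set: {0,4}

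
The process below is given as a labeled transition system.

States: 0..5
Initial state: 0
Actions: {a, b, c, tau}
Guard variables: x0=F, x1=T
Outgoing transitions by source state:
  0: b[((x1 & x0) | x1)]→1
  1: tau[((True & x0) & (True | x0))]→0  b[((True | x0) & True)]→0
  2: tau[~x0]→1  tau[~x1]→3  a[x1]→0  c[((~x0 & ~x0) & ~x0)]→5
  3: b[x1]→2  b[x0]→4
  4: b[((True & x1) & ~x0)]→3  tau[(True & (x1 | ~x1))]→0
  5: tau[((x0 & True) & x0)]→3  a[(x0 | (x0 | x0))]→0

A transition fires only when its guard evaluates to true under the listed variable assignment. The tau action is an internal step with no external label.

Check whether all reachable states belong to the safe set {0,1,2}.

Safe = {0,1,2}
Reach set: {0,1}
  0: safe
  1: safe

Answer: INVARIANT HOLDS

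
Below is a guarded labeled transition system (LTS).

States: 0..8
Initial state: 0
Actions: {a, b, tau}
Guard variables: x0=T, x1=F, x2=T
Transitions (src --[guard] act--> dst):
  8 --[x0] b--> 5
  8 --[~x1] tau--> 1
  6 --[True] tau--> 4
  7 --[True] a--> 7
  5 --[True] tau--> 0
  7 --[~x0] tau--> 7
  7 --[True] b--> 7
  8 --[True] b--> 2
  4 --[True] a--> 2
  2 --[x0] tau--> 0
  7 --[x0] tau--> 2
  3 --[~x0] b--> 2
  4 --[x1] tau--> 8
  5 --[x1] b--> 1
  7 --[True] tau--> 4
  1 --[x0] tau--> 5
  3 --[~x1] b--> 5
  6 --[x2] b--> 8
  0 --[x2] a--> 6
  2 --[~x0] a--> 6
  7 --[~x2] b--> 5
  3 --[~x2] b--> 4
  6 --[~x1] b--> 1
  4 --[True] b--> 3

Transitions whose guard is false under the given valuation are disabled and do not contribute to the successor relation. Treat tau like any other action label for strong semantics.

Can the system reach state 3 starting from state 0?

Answer: REACHABLE

Working:
17 transition(s) survive guard evaluation.
L0 = {0}
L1 = {6}  now seen {0,6}
L2 = {1,4,8}  now seen {0,1,4,6,8}
L3 = {2,3,5}  now seen {0,1,2,3,4,5,6,8}
Reachable = {0,1,2,3,4,5,6,8}
Path to 3: a·tau·b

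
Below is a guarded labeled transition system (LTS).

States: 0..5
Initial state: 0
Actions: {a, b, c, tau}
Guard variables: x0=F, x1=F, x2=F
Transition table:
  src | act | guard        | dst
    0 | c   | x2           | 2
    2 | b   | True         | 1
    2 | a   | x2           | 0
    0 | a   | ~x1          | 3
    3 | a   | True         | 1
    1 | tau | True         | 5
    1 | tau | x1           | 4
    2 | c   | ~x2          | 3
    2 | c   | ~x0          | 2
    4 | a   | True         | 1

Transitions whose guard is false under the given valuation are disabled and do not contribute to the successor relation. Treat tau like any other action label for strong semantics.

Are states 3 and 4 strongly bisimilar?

Refine partition for ~:
  round 0: {{0,1,2,3,4,5}}
  round 1: {{0,3,4},{1},{2},{5}}
  round 2: {{0},{1},{2},{3,4},{5}}
5 equivalence class(es) (converged in 3)
class of 3: {3,4}; class of 4: {3,4}

Answer: BISIMILAR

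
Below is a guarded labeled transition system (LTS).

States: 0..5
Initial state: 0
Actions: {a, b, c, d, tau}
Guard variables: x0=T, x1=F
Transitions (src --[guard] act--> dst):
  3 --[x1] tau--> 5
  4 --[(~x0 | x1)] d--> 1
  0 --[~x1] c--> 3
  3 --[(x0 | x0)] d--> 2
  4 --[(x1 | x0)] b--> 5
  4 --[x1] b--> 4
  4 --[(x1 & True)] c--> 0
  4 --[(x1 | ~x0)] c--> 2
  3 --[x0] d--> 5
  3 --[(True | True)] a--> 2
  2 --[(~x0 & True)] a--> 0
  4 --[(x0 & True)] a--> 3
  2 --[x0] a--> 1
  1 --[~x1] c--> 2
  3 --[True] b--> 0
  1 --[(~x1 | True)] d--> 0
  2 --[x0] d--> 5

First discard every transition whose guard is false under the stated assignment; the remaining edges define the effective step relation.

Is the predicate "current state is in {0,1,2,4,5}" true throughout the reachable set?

Inv-set: {0,1,2,4,5}
Reachable = {0,1,2,3,5}
  0: ✓
  1: ✓
  2: ✓
  3: outside
  5: ✓
reach 3 via c — violates

Answer: INVARIANT VIOLATED at state 3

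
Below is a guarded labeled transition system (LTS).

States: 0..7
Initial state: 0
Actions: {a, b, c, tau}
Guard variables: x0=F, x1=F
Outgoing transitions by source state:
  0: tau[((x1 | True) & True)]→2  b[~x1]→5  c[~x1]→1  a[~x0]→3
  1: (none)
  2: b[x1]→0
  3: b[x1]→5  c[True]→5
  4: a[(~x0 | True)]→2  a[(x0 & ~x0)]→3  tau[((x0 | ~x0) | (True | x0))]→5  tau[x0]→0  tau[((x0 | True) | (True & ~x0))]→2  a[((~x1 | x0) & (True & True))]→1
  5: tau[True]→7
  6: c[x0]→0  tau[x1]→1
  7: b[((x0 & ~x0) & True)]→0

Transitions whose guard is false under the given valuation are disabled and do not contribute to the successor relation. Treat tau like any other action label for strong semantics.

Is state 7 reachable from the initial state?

Answer: REACHABLE

Working:
After dropping false guards: 10 live edges.
Layer 0: {0}
Layer 1: {1,2,3,5}  total {0,1,2,3,5}
Layer 2: {7}  total {0,1,2,3,5,7}
R = {0,1,2,3,5,7}
Path to 7: b·tau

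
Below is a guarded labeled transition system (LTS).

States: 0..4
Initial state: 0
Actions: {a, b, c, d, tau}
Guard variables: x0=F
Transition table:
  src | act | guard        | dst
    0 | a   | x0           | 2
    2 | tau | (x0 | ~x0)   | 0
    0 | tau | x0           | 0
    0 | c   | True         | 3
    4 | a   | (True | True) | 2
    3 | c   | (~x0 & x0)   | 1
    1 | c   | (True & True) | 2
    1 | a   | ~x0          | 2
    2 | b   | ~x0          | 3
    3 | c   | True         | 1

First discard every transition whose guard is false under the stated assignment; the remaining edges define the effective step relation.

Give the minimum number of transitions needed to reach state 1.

BFS to 1:
  depth 0: {0}
  depth 1: {3}
  depth 2: {1}
first hit 1 at d=2 via c·c

Answer: 2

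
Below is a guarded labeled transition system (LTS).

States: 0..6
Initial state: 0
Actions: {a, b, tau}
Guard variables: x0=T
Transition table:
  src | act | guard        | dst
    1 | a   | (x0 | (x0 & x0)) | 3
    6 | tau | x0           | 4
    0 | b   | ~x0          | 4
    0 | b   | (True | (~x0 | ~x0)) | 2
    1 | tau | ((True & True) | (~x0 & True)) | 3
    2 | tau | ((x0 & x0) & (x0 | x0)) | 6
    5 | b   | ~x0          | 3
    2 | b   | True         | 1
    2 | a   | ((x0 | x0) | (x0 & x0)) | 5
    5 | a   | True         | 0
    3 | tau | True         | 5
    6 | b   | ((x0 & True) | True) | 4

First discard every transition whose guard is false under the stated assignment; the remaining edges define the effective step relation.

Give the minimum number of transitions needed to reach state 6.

Answer: 2

Working:
Layered search for 6:
  L0 = {0}
  L1 = {2}
  L2 = {1,5,6}
6 enters at depth 2; path b·tau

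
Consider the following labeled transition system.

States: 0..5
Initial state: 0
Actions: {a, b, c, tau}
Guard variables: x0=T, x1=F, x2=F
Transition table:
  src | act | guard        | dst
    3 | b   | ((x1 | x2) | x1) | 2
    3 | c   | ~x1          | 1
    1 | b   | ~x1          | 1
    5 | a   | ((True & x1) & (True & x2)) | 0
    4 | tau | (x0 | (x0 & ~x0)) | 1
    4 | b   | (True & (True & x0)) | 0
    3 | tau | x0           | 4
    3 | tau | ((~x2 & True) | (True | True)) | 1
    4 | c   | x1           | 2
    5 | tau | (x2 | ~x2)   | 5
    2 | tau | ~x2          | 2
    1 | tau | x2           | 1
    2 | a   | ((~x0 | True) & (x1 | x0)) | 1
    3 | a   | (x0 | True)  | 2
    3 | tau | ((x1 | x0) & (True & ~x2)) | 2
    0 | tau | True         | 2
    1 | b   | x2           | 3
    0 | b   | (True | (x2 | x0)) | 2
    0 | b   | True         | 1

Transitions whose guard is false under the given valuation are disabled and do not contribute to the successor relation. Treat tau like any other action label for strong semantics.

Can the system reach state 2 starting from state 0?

Guard filter leaves 14 enabled edge(s).
depth 0: {0}
depth 1: {1,2}  now seen {0,1,2}
R = {0,1,2}
trace reaching 2: tau

Answer: REACHABLE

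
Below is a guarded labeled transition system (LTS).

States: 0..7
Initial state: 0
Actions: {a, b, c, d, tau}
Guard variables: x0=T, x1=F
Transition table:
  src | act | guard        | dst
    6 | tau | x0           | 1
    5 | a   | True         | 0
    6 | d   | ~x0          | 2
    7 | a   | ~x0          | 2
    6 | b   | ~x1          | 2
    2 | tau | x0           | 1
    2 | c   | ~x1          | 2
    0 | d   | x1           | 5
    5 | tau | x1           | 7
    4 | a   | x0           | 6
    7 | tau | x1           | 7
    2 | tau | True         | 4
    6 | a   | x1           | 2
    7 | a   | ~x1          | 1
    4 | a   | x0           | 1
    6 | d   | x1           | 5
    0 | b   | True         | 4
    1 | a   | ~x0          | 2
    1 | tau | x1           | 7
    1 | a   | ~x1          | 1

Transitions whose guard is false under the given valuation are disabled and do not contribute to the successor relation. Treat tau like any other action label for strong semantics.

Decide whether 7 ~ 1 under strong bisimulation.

Answer: BISIMILAR

Trace:
Refine partition for ~:
  round 0: {{0,1,2,3,4,5,6,7}}
  round 1: {{0},{1,4,5,7},{2},{3},{6}}
  round 2: {{0},{1,7},{2},{3},{4},{5},{6}}
stable after 3 split(s): 7 block(s)
7∈{1,7}, 1∈{1,7}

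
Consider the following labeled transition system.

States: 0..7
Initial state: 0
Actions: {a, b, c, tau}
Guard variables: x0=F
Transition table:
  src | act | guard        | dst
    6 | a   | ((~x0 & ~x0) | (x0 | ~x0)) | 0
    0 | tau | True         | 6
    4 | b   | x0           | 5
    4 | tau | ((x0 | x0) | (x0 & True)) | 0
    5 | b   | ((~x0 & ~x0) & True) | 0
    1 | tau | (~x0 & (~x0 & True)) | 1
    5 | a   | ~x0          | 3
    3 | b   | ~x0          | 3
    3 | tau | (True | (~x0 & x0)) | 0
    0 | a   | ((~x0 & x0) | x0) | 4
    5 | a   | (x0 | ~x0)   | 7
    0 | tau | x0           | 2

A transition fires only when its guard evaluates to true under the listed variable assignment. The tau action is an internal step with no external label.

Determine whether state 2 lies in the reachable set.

Answer: UNREACHABLE

Analysis:
After dropping false guards: 8 live edges.
L0 = {0}
L1 = {6}  cumulative {0,6}
R = {0,6}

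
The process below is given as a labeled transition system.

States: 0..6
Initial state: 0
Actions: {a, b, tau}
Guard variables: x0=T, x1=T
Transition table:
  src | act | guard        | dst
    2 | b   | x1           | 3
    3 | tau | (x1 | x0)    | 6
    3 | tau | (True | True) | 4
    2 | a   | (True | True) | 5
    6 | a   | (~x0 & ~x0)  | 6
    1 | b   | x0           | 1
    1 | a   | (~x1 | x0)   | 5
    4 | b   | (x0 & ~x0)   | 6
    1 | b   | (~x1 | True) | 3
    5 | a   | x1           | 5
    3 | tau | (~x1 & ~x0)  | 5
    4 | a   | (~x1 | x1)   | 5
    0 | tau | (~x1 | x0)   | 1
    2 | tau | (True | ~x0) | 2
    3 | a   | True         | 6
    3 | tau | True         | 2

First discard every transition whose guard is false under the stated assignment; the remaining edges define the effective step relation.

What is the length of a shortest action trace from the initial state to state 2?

BFS to 2:
  L0 = {0}
  L1 = {1}
  L2 = {3,5}
  L3 = {2,4,6}
first hit 2 at d=3 via tau·b·tau

Answer: 3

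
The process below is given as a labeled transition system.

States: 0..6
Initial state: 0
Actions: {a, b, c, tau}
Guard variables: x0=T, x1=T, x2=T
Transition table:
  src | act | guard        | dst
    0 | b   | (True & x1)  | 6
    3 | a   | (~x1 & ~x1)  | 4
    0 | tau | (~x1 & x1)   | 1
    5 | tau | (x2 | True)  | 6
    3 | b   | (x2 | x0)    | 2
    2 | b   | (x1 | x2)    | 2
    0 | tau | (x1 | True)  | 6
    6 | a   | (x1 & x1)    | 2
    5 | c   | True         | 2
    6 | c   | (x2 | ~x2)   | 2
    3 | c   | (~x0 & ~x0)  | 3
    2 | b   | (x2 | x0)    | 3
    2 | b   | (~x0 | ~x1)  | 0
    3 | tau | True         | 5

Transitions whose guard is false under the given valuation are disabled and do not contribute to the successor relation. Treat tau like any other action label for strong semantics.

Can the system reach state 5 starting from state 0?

10 transition(s) survive guard evaluation.
depth 0: {0}
depth 1: {6}  cumulative {0,6}
depth 2: {2}  cumulative {0,2,6}
depth 3: {3}  cumulative {0,2,3,6}
depth 4: {5}  cumulative {0,2,3,5,6}
R = {0,2,3,5,6}
witness 5: b·a·b·tau

Answer: REACHABLE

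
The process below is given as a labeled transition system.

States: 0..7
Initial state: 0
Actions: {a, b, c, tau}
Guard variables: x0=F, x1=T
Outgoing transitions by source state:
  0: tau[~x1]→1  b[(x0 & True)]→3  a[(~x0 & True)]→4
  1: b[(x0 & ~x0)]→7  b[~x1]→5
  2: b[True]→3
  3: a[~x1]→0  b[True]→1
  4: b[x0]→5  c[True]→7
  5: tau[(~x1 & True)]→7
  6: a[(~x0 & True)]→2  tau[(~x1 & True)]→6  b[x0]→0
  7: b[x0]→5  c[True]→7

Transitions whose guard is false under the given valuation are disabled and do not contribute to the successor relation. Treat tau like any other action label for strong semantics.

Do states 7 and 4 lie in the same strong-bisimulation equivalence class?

Bisimulation quotient by refinement:
  π0 = {{0,1,2,3,4,5,6,7}}
  π1 = {{0,6},{1,5},{2,3},{4,7}}
  π2 = {{0},{1,5},{2},{3},{4,7},{6}}
6 equivalence class(es) (converged in 3)
[7]={4,7}  [4]={4,7}

Answer: BISIMILAR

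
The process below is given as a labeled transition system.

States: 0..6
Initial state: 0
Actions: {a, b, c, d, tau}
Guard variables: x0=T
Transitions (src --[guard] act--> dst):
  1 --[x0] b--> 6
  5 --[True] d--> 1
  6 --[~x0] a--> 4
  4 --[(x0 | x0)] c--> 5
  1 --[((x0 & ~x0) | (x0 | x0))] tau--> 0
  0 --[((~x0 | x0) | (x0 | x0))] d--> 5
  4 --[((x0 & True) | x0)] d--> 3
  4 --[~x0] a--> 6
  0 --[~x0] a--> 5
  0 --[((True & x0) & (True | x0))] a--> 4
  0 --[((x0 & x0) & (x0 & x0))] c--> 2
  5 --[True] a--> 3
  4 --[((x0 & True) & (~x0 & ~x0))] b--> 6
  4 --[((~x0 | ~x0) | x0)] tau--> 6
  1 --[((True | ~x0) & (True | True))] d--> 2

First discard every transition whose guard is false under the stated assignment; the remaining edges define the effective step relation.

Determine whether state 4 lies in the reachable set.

Answer: REACHABLE

Analysis:
After dropping false guards: 11 live edges.
Layer 0: {0}
Layer 1: {2,4,5}  total {0,2,4,5}
Layer 2: {1,3,6}  total {0,1,2,3,4,5,6}
Reachable = {0,1,2,3,4,5,6}
witness 4: a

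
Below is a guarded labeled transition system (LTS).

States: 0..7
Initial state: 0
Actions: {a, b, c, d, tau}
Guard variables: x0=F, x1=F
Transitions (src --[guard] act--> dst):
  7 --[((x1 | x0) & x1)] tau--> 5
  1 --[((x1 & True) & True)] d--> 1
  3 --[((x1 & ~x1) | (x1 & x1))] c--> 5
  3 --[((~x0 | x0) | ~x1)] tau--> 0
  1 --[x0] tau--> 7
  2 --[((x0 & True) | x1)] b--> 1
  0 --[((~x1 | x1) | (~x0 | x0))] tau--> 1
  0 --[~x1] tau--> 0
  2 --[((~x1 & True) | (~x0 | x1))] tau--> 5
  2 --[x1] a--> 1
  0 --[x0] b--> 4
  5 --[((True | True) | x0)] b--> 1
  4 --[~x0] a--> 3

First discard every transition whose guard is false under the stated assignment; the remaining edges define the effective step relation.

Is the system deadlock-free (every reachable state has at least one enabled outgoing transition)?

Reach set: {0,1}
  0: tau→0  tau→1  [2 out]
  1: ∅  [no exit]
trace reaching 1: tau

Answer: DEADLOCK at state 1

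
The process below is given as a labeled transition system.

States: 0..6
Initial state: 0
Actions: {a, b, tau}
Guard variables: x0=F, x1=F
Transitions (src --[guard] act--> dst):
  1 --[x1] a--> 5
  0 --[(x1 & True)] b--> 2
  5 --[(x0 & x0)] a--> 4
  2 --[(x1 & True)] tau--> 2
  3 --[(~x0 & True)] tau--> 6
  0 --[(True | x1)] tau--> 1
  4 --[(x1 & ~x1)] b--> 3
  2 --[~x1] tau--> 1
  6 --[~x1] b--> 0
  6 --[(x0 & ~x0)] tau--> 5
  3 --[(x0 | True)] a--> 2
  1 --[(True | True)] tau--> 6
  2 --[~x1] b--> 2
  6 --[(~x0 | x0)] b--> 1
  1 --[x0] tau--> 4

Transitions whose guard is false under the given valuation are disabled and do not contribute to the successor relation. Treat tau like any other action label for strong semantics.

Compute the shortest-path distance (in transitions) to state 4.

Answer: UNREACHABLE

Trace:
Layered search for 4:
  Layer 0: {0}
  Layer 1: {1}
  Layer 2: {6}
4 never appears.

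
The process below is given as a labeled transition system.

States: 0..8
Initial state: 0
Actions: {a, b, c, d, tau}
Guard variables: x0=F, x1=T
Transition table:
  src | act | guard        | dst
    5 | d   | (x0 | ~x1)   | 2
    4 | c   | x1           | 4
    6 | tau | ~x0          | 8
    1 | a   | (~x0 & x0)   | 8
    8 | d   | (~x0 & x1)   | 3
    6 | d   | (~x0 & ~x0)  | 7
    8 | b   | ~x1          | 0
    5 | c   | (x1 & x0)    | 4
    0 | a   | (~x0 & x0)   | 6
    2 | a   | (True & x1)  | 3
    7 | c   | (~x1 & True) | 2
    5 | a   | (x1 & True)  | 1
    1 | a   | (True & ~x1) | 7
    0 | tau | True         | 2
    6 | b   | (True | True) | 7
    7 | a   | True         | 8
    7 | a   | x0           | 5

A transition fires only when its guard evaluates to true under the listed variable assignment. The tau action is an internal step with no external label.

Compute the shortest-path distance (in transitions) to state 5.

Answer: UNREACHABLE

Working:
BFS to 5:
  depth 0: {0}
  depth 1: {2}
  depth 2: {3}
5 never appears.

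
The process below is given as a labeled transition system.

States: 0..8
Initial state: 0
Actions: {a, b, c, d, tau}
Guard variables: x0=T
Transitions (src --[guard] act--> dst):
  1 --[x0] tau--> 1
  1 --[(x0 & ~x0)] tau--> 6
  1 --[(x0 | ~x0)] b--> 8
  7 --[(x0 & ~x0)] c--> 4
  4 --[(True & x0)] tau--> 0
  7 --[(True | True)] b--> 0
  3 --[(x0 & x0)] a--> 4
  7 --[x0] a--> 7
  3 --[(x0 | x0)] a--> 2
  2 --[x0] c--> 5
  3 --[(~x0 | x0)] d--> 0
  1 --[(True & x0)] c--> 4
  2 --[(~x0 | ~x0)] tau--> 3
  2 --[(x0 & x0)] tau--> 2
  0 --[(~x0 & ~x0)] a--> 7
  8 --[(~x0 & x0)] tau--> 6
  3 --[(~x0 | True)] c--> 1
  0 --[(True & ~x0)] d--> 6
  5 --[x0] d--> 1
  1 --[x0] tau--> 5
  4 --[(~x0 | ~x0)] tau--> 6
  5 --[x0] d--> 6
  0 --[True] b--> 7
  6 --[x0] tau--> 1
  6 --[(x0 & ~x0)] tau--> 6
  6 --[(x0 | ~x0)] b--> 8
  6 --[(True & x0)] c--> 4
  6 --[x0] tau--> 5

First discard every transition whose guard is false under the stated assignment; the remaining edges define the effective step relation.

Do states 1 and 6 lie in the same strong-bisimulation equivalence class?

Answer: BISIMILAR

Analysis:
Bisimulation quotient by refinement:
  P[0] = {{0,1,2,3,4,5,6,7,8}}
  P[1] = {{0},{1,6},{2},{3},{4},{5},{7},{8}}
stable after 2 split(s): 8 block(s)
[1]={1,6}  [6]={1,6}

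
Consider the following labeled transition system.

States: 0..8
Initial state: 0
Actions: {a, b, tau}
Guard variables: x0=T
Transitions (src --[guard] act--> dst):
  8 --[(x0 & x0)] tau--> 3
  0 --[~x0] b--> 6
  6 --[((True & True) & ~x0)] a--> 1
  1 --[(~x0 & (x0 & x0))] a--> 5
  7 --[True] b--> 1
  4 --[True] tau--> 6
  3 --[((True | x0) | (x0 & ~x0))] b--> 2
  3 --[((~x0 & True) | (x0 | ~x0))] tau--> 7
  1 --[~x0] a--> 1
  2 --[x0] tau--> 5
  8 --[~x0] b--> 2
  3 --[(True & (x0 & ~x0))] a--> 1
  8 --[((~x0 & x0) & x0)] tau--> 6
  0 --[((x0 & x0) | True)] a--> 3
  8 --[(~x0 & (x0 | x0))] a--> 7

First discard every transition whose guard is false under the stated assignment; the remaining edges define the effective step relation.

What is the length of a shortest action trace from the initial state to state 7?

Answer: 2

Analysis:
Breadth-first toward 7:
  depth 0: {0}
  depth 1: {3}
  depth 2: {2,7}
depth(7)=2, e.g. a·tau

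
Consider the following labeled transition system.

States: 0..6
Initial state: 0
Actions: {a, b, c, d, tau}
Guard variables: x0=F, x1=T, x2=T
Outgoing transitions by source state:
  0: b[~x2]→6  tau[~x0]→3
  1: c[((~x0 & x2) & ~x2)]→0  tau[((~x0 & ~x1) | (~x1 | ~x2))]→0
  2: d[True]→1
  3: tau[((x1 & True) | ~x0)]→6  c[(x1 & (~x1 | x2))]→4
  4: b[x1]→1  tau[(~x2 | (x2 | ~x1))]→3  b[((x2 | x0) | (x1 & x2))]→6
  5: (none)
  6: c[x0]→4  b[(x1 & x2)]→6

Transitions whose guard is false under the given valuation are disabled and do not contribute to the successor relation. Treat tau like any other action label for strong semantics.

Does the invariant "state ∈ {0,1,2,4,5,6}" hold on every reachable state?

Answer: INVARIANT VIOLATED at state 3

Trace:
Inv-set: {0,1,2,4,5,6}
Reach set: {0,1,3,4,6}
  0: safe
  1: safe
  3: ✗ unsafe
  4: safe
  6: safe
counterexample path to 3: tau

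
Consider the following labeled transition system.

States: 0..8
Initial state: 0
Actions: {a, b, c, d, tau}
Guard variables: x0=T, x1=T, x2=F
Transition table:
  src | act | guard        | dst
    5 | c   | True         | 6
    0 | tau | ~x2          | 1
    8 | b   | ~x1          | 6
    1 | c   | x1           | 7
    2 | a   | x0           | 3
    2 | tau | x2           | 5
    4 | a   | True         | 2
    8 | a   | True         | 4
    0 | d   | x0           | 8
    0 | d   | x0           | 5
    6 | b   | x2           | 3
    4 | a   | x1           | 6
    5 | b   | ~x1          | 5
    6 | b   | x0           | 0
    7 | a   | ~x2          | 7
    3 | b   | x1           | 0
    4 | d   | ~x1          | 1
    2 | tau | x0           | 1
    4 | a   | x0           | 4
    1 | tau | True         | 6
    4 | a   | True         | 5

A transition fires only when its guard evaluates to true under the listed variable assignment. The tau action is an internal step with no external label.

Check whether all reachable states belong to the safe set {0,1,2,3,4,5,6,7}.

Inv-set: {0,1,2,3,4,5,6,7}
Reachable = {0,1,2,3,4,5,6,7,8}
  0: ok
  1: ok
  2: ok
  3: ok
  4: ok
  5: ok
  6: ok
  7: ok
  8: VIOLATES
witness against invariant: d → 8

Answer: INVARIANT VIOLATED at state 8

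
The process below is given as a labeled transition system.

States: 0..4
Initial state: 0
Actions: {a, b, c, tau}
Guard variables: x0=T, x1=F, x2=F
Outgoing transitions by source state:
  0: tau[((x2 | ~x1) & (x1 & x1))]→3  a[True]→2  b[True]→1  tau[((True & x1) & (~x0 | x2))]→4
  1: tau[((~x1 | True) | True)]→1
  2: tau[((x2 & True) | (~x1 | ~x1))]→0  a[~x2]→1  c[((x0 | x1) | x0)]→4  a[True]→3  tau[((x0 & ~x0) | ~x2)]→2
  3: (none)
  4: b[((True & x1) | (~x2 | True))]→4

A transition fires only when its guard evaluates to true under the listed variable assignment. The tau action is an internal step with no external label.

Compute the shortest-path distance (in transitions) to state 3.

Breadth-first toward 3:
  depth 0: {0}
  depth 1: {1,2}
  depth 2: {3,4}
depth(3)=2, e.g. a·a

Answer: 2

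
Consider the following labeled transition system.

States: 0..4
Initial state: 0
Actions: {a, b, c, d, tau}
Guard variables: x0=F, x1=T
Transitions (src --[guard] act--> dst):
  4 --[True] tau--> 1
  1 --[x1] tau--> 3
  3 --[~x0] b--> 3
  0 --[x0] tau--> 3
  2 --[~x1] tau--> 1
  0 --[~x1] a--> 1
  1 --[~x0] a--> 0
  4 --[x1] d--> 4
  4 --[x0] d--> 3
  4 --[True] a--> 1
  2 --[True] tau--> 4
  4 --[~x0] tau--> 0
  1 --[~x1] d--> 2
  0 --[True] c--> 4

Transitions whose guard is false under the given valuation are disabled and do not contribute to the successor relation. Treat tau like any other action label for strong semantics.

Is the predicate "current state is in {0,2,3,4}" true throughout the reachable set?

Inv-set: {0,2,3,4}
Reach set: {0,1,3,4}
  0: ✓
  1: ✗ unsafe
  3: ✓
  4: ✓
counterexample path to 1: c·tau

Answer: INVARIANT VIOLATED at state 1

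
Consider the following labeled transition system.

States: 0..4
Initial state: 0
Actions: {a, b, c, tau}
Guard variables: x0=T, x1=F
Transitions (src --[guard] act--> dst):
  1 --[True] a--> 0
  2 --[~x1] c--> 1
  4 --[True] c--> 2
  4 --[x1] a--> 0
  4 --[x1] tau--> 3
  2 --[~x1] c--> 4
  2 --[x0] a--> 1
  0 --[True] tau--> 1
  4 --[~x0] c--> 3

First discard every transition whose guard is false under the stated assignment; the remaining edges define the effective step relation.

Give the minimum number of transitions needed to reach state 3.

Answer: UNREACHABLE

Working:
Breadth-first toward 3:
  Layer 0: {0}
  Layer 1: {1}
3 never appears.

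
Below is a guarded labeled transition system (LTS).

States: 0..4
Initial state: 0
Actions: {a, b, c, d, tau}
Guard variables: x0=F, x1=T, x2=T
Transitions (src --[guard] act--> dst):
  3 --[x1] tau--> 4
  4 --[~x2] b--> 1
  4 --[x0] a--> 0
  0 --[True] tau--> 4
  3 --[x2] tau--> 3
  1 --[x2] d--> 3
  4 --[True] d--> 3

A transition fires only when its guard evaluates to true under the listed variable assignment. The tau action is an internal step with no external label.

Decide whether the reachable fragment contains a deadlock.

Answer: DEADLOCK-FREE

Working:
R = {0,3,4}
  0: tau→4  [1 exit(s)]
  3: tau→3  tau→4  [2 exit(s)]
  4: d→3  [1 exit(s)]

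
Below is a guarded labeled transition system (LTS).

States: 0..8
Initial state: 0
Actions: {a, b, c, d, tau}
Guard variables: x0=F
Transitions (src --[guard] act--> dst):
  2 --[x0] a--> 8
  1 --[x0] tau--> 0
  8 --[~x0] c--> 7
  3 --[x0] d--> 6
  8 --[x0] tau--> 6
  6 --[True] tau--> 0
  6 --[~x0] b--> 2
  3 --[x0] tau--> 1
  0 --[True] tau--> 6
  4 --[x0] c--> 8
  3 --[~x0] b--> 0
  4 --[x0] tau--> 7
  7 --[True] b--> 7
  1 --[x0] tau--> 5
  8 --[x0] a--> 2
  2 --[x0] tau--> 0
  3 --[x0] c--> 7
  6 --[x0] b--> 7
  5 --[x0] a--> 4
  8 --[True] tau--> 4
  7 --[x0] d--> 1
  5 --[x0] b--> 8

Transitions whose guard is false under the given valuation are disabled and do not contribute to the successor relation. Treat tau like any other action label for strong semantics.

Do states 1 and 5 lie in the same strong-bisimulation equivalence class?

Answer: BISIMILAR

Trace:
Bisimulation quotient by refinement:
  P[0] = {{0,1,2,3,4,5,6,7,8}}
  P[1] = {{0},{1,2,4,5},{3,7},{6},{8}}
  P[2] = {{0},{1,2,4,5},{3},{6},{7},{8}}
6 equivalence class(es) (converged in 3)
1∈{1,2,4,5}, 5∈{1,2,4,5}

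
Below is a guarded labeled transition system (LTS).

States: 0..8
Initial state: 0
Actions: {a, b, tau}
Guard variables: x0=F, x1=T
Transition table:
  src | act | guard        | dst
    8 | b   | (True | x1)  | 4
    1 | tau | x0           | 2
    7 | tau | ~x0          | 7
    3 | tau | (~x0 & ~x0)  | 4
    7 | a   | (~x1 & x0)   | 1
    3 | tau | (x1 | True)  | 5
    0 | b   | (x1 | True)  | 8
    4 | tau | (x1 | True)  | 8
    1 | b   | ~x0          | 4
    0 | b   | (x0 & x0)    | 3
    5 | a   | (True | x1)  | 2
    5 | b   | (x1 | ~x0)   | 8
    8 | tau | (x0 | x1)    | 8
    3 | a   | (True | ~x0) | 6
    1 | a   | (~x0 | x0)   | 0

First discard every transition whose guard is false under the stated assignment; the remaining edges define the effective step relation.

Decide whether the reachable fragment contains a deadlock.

Reach set: {0,4,8}
  0: b→8  [deg 1]
  4: tau→8  [deg 1]
  8: b→4  tau→8  [deg 2]

Answer: DEADLOCK-FREE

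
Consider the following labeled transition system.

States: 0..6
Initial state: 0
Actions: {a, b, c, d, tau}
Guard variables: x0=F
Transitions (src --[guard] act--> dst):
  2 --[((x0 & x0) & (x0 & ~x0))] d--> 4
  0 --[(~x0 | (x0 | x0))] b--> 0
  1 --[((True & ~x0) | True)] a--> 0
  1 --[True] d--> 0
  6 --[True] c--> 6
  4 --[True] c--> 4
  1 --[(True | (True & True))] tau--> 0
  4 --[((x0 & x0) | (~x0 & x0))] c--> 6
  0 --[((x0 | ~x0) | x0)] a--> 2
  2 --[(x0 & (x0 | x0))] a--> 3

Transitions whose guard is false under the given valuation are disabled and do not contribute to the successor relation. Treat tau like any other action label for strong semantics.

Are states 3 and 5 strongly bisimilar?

Refine partition for ~:
  P[0] = {{0,1,2,3,4,5,6}}
  P[1] = {{0},{1},{2,3,5},{4,6}}
4 equivalence class(es) (converged in 2)
class of 3: {2,3,5}; class of 5: {2,3,5}

Answer: BISIMILAR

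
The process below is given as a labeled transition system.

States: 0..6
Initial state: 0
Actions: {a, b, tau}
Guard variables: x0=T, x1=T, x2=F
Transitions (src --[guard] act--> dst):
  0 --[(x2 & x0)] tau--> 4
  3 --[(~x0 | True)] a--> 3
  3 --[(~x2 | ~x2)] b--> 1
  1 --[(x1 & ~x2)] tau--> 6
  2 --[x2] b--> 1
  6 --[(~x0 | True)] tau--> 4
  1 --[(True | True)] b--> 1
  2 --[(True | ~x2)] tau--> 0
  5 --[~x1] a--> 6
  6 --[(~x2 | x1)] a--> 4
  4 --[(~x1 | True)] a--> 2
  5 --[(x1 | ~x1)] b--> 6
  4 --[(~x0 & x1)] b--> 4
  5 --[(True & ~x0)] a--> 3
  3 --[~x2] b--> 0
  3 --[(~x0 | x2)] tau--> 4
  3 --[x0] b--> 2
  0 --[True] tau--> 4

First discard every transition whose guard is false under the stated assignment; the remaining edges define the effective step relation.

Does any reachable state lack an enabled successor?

Answer: DEADLOCK-FREE

Trace:
Reach set: {0,2,4}
  0: tau→4  [1 out]
  2: tau→0  [1 out]
  4: a→2  [1 out]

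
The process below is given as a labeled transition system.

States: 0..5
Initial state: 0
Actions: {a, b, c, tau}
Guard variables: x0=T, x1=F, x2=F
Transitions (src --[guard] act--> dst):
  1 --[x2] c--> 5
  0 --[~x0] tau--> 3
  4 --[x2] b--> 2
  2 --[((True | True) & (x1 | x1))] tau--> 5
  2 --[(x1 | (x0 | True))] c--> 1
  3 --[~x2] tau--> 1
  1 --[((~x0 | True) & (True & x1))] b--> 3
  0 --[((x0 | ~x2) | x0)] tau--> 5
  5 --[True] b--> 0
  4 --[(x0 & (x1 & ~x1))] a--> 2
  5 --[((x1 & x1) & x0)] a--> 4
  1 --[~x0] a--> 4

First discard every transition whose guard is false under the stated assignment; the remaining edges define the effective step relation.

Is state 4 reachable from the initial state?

Answer: UNREACHABLE

Analysis:
After dropping false guards: 4 live edges.
L0 = {0}
L1 = {5}  total {0,5}
Reach set: {0,5}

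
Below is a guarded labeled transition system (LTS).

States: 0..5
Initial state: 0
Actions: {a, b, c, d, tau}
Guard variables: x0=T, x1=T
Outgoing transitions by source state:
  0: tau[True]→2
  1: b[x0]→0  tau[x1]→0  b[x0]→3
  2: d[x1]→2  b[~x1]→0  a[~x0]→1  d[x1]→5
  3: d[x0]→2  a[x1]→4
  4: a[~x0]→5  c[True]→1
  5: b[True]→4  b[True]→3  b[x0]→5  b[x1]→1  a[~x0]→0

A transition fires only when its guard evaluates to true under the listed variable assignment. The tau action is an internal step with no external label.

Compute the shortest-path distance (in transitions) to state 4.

Answer: 3

Trace:
Breadth-first toward 4:
  depth 0: {0}
  depth 1: {2}
  depth 2: {5}
  depth 3: {1,3,4}
4 enters at depth 3; path tau·d·b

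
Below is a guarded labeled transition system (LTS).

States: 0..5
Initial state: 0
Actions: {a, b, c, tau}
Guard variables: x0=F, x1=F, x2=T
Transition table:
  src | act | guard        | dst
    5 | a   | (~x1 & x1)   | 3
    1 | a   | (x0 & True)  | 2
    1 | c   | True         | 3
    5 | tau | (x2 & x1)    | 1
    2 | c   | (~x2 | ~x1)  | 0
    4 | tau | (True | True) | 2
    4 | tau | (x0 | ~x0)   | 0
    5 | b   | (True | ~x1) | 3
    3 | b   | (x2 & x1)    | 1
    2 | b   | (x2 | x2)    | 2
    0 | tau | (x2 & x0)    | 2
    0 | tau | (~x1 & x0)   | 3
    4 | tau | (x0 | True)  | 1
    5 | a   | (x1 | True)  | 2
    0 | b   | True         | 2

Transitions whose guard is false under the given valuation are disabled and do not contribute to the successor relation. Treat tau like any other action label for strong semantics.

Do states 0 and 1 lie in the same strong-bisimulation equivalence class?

Compute ~ classes (split until stable):
  π0 = {{0,1,2,3,4,5}}
  π1 = {{0},{1},{2},{3},{4},{5}}
6 equivalence class(es) (converged in 2)
[0]={0}  [1]={1}

Answer: NOT BISIMILAR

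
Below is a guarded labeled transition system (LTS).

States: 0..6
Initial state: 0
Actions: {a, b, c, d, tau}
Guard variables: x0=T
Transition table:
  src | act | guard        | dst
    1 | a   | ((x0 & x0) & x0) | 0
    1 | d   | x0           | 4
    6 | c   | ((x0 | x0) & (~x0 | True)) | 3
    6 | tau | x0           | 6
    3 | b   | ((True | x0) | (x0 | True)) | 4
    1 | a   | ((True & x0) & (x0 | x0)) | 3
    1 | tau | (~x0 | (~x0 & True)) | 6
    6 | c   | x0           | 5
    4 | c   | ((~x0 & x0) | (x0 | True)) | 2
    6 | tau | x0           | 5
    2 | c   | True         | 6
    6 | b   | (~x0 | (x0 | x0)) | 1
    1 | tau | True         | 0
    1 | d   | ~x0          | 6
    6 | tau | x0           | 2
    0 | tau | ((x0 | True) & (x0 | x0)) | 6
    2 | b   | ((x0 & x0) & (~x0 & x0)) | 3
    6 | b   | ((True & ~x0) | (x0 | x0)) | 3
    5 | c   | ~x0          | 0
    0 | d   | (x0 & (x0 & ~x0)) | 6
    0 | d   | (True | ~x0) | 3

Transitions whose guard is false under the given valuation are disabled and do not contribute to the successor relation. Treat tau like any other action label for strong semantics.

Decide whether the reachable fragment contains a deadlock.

Answer: DEADLOCK at state 5

Trace:
Reach set: {0,1,2,3,4,5,6}
  0: d→3  tau→6  [2 out]
  1: a→0  a→3  d→4  tau→0  [4 out]
  2: c→6  [1 out]
  3: b→4  [1 out]
  4: c→2  [1 out]
  5: ∅  [STUCK]
  6: b→1  b→3  c→3  c→5  tau→2  tau→5  tau→6  [7 out]
witness 5: tau·c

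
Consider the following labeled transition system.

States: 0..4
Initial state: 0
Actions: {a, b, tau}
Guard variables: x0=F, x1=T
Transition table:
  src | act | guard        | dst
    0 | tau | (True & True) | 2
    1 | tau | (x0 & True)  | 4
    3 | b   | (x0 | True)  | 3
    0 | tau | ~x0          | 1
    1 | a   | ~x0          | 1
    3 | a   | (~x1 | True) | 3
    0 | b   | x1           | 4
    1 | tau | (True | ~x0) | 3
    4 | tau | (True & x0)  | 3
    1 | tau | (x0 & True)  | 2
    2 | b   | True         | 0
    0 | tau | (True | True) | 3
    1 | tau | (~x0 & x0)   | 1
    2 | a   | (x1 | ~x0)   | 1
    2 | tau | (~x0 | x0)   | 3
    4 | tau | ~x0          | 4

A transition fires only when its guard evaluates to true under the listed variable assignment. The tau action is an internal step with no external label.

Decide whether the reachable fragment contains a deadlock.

Answer: DEADLOCK-FREE

Working:
Reach set: {0,1,2,3,4}
  0: b→4  tau→1  tau→2  tau→3  [deg 4]
  1: a→1  tau→3  [deg 2]
  2: a→1  b→0  tau→3  [deg 3]
  3: a→3  b→3  [deg 2]
  4: tau→4  [deg 1]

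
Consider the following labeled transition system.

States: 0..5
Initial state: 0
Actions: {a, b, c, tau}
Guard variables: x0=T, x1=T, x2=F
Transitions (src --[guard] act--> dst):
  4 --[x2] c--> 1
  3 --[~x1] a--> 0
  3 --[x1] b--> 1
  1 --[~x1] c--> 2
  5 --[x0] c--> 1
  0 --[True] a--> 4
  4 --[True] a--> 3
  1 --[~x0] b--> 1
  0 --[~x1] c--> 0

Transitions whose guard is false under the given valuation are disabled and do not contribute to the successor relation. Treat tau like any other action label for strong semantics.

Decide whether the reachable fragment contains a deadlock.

Answer: DEADLOCK at state 1

Analysis:
Reach set: {0,1,3,4}
  0: a→4  [1 exit(s)]
  1: ∅  [no exit]
  3: b→1  [1 exit(s)]
  4: a→3  [1 exit(s)]
Path to 1: a·a·b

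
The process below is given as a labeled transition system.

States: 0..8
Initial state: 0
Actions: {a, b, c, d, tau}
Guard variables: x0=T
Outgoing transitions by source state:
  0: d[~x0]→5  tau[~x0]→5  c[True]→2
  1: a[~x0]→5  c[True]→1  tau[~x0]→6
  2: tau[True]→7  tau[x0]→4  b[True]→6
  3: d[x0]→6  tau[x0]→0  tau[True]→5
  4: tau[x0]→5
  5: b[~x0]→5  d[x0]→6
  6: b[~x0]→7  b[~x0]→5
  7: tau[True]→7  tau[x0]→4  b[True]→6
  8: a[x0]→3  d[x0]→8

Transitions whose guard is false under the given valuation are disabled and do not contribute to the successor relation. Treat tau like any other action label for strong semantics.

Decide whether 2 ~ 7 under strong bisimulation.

Answer: BISIMILAR

Analysis:
Compute ~ classes (split until stable):
  π0 = {{0,1,2,3,4,5,6,7,8}}
  π1 = {{0,1},{2,7},{3},{4},{5},{6},{8}}
  π2 = {{0},{1},{2,7},{3},{4},{5},{6},{8}}
8 equivalence class(es) (converged in 3)
2∈{2,7}, 7∈{2,7}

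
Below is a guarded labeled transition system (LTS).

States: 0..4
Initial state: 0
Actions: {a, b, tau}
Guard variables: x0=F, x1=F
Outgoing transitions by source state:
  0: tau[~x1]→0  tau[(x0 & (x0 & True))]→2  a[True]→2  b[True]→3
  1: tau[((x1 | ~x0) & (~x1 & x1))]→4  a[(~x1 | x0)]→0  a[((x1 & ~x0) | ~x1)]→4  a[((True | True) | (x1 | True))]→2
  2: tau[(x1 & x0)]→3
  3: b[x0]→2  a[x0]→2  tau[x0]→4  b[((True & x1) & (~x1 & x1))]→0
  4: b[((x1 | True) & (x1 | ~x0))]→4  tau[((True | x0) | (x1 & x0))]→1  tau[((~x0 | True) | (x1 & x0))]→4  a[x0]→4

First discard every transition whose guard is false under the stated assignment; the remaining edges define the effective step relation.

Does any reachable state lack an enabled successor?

Reach set: {0,2,3}
  0: a→2  b→3  tau→0  [deg 3]
  2: ∅  [deadlock]
  3: ∅  [deadlock]
witness 2: a

Answer: DEADLOCK at state 2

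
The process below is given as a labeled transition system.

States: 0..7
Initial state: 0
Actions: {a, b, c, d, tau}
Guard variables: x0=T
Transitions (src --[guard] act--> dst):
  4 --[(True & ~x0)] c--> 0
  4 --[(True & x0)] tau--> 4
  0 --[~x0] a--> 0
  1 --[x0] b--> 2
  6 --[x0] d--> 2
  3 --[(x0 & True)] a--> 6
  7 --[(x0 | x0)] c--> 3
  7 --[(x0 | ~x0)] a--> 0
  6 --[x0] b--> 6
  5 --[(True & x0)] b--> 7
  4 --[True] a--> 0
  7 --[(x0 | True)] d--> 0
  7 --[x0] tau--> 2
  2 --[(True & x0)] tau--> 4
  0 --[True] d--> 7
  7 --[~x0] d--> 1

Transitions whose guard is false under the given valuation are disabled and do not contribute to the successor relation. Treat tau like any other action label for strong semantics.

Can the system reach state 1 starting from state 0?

Guard filter leaves 13 enabled edge(s).
L0 = {0}
L1 = {7}  cumulative {0,7}
L2 = {2,3}  cumulative {0,2,3,7}
L3 = {4,6}  cumulative {0,2,3,4,6,7}
Reach set: {0,2,3,4,6,7}

Answer: UNREACHABLE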